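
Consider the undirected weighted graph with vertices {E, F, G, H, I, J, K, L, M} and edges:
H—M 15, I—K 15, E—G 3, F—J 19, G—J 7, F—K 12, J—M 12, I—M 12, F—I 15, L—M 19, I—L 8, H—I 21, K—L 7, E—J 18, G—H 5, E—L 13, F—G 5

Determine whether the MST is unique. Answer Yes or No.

Kruskal: consider edges lightest-first.
E—G (3): add — endpoints in different components.
F—G (5): add — endpoints in different components.
G—H (5): add — endpoints in different components.
G—J (7): add — endpoints in different components.
K—L (7): add — endpoints in different components.
I—L (8): add — endpoints in different components.
F—K (12): add — endpoints in different components.
I—M (12): add — endpoints in different components.
Non-tree edge J—M has weight 12, equal to the heaviest edge on its tree cycle — swapping gives another MST of the same weight. Not unique.

No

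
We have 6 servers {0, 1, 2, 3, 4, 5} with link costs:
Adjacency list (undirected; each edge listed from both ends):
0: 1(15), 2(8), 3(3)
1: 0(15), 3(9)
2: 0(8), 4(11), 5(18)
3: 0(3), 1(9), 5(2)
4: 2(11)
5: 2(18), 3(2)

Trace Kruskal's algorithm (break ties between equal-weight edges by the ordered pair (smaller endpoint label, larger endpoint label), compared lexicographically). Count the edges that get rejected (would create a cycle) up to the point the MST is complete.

Sort edges by weight, then run Kruskal:
3—5 (2): add — endpoints in different components.
0—3 (3): add — endpoints in different components.
0—2 (8): add — endpoints in different components.
1—3 (9): add — endpoints in different components.
2—4 (11): add — endpoints in different components.
Edges rejected before the tree was complete: 0.

0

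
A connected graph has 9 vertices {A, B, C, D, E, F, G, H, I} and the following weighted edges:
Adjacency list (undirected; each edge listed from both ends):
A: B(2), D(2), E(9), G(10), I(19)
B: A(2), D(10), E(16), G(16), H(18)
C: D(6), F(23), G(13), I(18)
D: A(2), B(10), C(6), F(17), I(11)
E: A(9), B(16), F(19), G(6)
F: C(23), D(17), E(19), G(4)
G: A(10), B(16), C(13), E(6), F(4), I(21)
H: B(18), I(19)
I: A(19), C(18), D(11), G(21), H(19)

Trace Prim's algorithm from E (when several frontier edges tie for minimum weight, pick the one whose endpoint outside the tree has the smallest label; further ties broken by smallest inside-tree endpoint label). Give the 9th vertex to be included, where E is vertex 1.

Prim's algorithm from E:
Step 1: cheapest edge leaving the tree is E-G (6); add G.
Step 2: cheapest edge leaving the tree is F-G (4); add F.
Step 3: cheapest edge leaving the tree is A-E (9); add A.
Step 4: cheapest edge leaving the tree is A-B (2); add B.
Step 5: cheapest edge leaving the tree is A-D (2); add D.
Step 6: cheapest edge leaving the tree is C-D (6); add C.
Step 7: cheapest edge leaving the tree is D-I (11); add I.
Step 8: cheapest edge leaving the tree is B-H (18); add H.
Vertex order: E, G, F, A, B, D, C, I, H. The 9th vertex is H.

H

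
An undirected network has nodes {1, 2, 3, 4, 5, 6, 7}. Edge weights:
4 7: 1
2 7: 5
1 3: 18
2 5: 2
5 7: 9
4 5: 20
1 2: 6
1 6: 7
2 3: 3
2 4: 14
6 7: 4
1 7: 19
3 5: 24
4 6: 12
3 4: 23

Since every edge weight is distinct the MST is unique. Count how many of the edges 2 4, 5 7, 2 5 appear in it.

1

Sort edges by weight, then run Kruskal:
4 7 (1): add — endpoints in different components.
2 5 (2): add — endpoints in different components.
2 3 (3): add — endpoints in different components.
6 7 (4): add — endpoints in different components.
2 7 (5): add — endpoints in different components.
1 2 (6): add — endpoints in different components.
MST edge set: {4 7, 2 5, 2 3, 6 7, 2 7, 1 2}.
Of the listed edges, {2 5} are in the MST → 1.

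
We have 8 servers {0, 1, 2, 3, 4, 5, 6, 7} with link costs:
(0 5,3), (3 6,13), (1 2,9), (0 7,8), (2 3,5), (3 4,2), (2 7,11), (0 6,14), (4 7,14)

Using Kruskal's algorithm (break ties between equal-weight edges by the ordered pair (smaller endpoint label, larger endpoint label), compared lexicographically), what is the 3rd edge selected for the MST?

Kruskal's algorithm — process edges by increasing weight (ties by edge label):
3 4 (2): add — endpoints in different components.
0 5 (3): add — endpoints in different components.
2 3 (5): add — endpoints in different components.
0 7 (8): add — endpoints in different components.
1 2 (9): add — endpoints in different components.
2 7 (11): add — endpoints in different components.
3 6 (13): add — endpoints in different components.
The 3rd edge added is 2 3.

2-3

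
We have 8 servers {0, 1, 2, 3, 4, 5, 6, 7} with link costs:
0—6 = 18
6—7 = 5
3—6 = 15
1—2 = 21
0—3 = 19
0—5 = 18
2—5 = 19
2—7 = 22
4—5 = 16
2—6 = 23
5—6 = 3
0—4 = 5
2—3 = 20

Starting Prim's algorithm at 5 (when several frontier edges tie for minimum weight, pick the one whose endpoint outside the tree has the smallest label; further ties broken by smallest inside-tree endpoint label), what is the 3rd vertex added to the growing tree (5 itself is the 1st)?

7

Grow the tree from 5 using Prim:
Step 1: frontier [5—6 3, 4—5 16, 0—5 18, 2—5 19] → take 5—6 (3); add 6.
Step 2: frontier [4—5 16, 0—5 18, 2—5 19, 6—7 5, 3—6 15, 0—6 18, 2—6 23] → take 6—7 (5); add 7.
Step 3: frontier [4—5 16, 0—5 18, 2—5 19, 3—6 15, 0—6 18, 2—6 23, 2—7 22] → take 3—6 (15); add 3.
Step 4: frontier [0—3 19, 2—3 20, 4—5 16, 0—5 18, 2—5 19, 0—6 18, 2—6 23, 2—7 22] → take 4—5 (16); add 4.
Step 5: frontier [0—3 19, 2—3 20, 0—4 5, 0—5 18, 2—5 19, 0—6 18, 2—6 23, 2—7 22] → take 0—4 (5); add 0.
Step 6: frontier [2—3 20, 2—5 19, 2—6 23, 2—7 22] → take 2—5 (19); add 2.
Step 7: frontier [1—2 21] → take 1—2 (21); add 1.
Vertex order: 5, 6, 7, 3, 4, 0, 2, 1. The 3rd vertex is 7.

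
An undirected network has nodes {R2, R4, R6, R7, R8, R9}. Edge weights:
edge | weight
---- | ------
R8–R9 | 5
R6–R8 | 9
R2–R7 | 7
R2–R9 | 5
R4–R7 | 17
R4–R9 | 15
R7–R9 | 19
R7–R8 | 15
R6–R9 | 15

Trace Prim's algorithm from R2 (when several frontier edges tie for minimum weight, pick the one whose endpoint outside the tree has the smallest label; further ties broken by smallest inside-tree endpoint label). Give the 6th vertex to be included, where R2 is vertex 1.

R4

Prim's algorithm from R2:
Step 1: cheapest edge leaving the tree is R2–R9 (5); add R9.
Step 2: cheapest edge leaving the tree is R8–R9 (5); add R8.
Step 3: cheapest edge leaving the tree is R2–R7 (7); add R7.
Step 4: cheapest edge leaving the tree is R6–R8 (9); add R6.
Step 5: cheapest edge leaving the tree is R4–R9 (15); add R4.
Vertex order: R2, R9, R8, R7, R6, R4. The 6th vertex is R4.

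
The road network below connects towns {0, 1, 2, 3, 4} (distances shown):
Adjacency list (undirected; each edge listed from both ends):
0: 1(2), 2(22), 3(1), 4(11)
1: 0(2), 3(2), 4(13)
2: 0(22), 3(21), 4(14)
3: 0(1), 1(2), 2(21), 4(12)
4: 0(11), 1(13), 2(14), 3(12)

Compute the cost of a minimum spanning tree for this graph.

28

Prim's algorithm from 4:
Step 1: frontier [0-4 11, 3-4 12, 1-4 13, 2-4 14] → take 0-4 (11); add 0.
Step 2: frontier [0-3 1, 0-1 2, 0-2 22, 3-4 12, 1-4 13, 2-4 14] → take 0-3 (1); add 3.
Step 3: frontier [0-1 2, 0-2 22, 1-3 2, 2-3 21, 1-4 13, 2-4 14] → take 0-1 (2); add 1.
Step 4: frontier [0-2 22, 2-3 21, 2-4 14] → take 2-4 (14); add 2.
MST edges: 0-4, 0-3, 0-1, 2-4; total weight 11+1+2+14 = 28.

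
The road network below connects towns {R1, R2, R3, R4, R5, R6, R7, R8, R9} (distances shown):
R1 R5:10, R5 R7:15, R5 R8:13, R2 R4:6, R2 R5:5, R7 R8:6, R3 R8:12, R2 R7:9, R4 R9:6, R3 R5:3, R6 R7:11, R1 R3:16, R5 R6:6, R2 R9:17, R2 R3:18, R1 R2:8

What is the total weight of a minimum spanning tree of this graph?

49

Prim, starting at R9.
Step 1: cheapest edge leaving the tree is R4 R9 (6); add R4.
Step 2: cheapest edge leaving the tree is R2 R4 (6); add R2.
Step 3: cheapest edge leaving the tree is R2 R5 (5); add R5.
Step 4: cheapest edge leaving the tree is R3 R5 (3); add R3.
Step 5: cheapest edge leaving the tree is R5 R6 (6); add R6.
Step 6: cheapest edge leaving the tree is R1 R2 (8); add R1.
Step 7: cheapest edge leaving the tree is R2 R7 (9); add R7.
Step 8: cheapest edge leaving the tree is R7 R8 (6); add R8.
MST edges: R4 R9, R2 R4, R2 R5, R3 R5, R5 R6, R1 R2, R2 R7, R7 R8; total weight 6+6+5+3+6+8+9+6 = 49.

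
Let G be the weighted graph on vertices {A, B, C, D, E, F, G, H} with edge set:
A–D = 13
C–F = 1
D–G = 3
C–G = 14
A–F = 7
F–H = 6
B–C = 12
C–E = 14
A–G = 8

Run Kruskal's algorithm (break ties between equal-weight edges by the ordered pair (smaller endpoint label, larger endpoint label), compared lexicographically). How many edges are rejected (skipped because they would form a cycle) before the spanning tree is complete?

Kruskal: consider edges lightest-first.
C–F (1): add — endpoints in different components.
D–G (3): add — endpoints in different components.
F–H (6): add — endpoints in different components.
A–F (7): add — endpoints in different components.
A–G (8): add — endpoints in different components.
B–C (12): add — endpoints in different components.
A–D (13): skip — A and D already connected.
C–E (14): add — endpoints in different components.
Edges rejected before the tree was complete: 1.

1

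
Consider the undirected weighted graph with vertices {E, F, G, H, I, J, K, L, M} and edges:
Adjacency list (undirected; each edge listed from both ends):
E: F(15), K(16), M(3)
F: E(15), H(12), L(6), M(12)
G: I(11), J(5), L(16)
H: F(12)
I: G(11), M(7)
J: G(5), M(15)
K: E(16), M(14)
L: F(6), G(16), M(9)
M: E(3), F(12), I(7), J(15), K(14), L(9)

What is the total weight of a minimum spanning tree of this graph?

67

Prim's algorithm from F:
Step 1: frontier [F–L 6, F–H 12, F–M 12, E–F 15] → take F–L (6); add L.
Step 2: frontier [F–H 12, F–M 12, E–F 15, L–M 9, G–L 16] → take L–M (9); add M.
Step 3: frontier [F–H 12, E–F 15, G–L 16, E–M 3, I–M 7, K–M 14, J–M 15] → take E–M (3); add E.
Step 4: frontier [E–K 16, F–H 12, G–L 16, I–M 7, K–M 14, J–M 15] → take I–M (7); add I.
Step 5: frontier [E–K 16, F–H 12, G–I 11, G–L 16, K–M 14, J–M 15] → take G–I (11); add G.
Step 6: frontier [E–K 16, F–H 12, G–J 5, K–M 14, J–M 15] → take G–J (5); add J.
Step 7: frontier [E–K 16, F–H 12, K–M 14] → take F–H (12); add H.
Step 8: frontier [E–K 16, K–M 14] → take K–M (14); add K.
MST edges: F–L, L–M, E–M, I–M, G–I, G–J, F–H, K–M; total weight 6+9+3+7+11+5+12+14 = 67.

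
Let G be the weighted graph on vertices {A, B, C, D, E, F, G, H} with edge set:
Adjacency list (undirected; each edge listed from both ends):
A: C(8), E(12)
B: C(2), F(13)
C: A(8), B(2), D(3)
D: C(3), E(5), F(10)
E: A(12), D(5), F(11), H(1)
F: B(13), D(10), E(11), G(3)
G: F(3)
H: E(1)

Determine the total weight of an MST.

Prim, starting at F.
Step 1: cheapest edge leaving the tree is F G (3); add G.
Step 2: cheapest edge leaving the tree is D F (10); add D.
Step 3: cheapest edge leaving the tree is C D (3); add C.
Step 4: cheapest edge leaving the tree is B C (2); add B.
Step 5: cheapest edge leaving the tree is D E (5); add E.
Step 6: cheapest edge leaving the tree is E H (1); add H.
Step 7: cheapest edge leaving the tree is A C (8); add A.
MST edges: F G, D F, C D, B C, D E, E H, A C; total weight 3+10+3+2+5+1+8 = 32.

32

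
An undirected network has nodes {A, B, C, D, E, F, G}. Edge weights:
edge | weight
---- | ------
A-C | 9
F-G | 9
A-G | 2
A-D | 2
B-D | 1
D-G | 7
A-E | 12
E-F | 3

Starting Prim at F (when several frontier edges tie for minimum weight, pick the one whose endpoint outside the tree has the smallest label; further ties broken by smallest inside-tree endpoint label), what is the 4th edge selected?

A-D

Prim's algorithm from F:
Step 1: cheapest edge leaving the tree is E-F (3); add E.
Step 2: cheapest edge leaving the tree is F-G (9); add G.
Step 3: cheapest edge leaving the tree is A-G (2); add A.
Step 4: cheapest edge leaving the tree is A-D (2); add D.
Step 5: cheapest edge leaving the tree is B-D (1); add B.
Step 6: cheapest edge leaving the tree is A-C (9); add C.
The 4th edge added is A-D.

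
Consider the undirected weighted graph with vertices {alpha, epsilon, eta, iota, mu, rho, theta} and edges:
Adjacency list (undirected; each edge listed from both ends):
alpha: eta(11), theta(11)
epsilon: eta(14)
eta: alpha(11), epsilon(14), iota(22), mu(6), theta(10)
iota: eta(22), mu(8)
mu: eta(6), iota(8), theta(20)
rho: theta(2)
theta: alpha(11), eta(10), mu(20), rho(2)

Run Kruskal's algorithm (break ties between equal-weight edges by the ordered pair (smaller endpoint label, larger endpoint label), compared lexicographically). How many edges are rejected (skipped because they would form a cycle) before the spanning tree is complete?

1

Sort edges by weight, then run Kruskal:
rho–theta (2): add. Components now {alpha} {rho,theta} {iota} {mu} {eta} {epsilon}
eta–mu (6): add. Components now {alpha} {rho,theta} {iota} {eta,mu} {epsilon}
iota–mu (8): add. Components now {alpha} {rho,theta} {eta,iota,mu} {epsilon}
eta–theta (10): add. Components now {alpha} {eta,iota,mu,rho,theta} {epsilon}
alpha–eta (11): add. Components now {alpha,eta,iota,mu,rho,theta} {epsilon}
alpha–theta (11): skip — alpha and theta already connected.
epsilon–eta (14): add. Components now {alpha,epsilon,eta,iota,mu,rho,theta}
Edges rejected before the tree was complete: 1.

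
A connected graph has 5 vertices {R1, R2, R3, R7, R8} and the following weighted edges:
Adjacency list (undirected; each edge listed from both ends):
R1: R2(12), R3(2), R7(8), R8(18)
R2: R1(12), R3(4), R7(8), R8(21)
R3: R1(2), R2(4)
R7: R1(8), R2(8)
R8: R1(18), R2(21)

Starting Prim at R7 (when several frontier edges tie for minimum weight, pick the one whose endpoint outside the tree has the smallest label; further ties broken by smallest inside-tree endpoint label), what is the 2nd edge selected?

R1-R3

Prim's algorithm from R7:
Step 1: frontier [R1-R7 8, R2-R7 8] → take R1-R7 (8); add R1.
Step 2: frontier [R1-R3 2, R1-R2 12, R1-R8 18, R2-R7 8] → take R1-R3 (2); add R3.
Step 3: frontier [R1-R2 12, R1-R8 18, R2-R3 4, R2-R7 8] → take R2-R3 (4); add R2.
Step 4: frontier [R1-R8 18, R2-R8 21] → take R1-R8 (18); add R8.
The 2nd edge added is R1-R3.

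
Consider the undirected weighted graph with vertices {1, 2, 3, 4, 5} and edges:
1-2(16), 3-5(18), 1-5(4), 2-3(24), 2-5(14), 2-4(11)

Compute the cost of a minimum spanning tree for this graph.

Sort edges by weight, then run Kruskal:
1-5 (4): add. Components now {1,5} {2} {3} {4}
2-4 (11): add. Components now {1,5} {2,4} {3}
2-5 (14): add. Components now {1,2,4,5} {3}
1-2 (16): skip — 1 and 2 already connected.
3-5 (18): add. Components now {1,2,3,4,5}
MST edges: 1-5, 2-4, 2-5, 3-5; total weight 4+11+14+18 = 47.

47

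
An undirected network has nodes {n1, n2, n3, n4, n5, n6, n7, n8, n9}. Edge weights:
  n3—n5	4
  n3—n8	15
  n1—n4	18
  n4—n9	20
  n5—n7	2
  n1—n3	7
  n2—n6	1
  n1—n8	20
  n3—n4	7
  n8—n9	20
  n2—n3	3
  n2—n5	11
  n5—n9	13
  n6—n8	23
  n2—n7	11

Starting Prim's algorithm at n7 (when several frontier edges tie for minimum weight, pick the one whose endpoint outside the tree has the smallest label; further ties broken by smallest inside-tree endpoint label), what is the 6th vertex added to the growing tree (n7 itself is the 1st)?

Grow the tree from n7 using Prim:
Step 1: cheapest edge leaving the tree is n5—n7 (2); add n5.
Step 2: cheapest edge leaving the tree is n3—n5 (4); add n3.
Step 3: cheapest edge leaving the tree is n2—n3 (3); add n2.
Step 4: cheapest edge leaving the tree is n2—n6 (1); add n6.
Step 5: cheapest edge leaving the tree is n1—n3 (7); add n1.
Step 6: cheapest edge leaving the tree is n3—n4 (7); add n4.
Step 7: cheapest edge leaving the tree is n5—n9 (13); add n9.
Step 8: cheapest edge leaving the tree is n3—n8 (15); add n8.
Vertex order: n7, n5, n3, n2, n6, n1, n4, n9, n8. The 6th vertex is n1.

n1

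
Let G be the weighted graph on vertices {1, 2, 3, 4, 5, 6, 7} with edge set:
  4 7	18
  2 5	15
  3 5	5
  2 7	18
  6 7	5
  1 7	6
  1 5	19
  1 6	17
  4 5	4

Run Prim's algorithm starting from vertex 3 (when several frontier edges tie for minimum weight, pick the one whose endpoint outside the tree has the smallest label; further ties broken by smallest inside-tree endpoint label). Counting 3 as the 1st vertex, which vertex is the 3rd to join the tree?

Grow the tree from 3 using Prim:
Step 1: cheapest edge leaving the tree is 3 5 (5); add 5.
Step 2: cheapest edge leaving the tree is 4 5 (4); add 4.
Step 3: cheapest edge leaving the tree is 2 5 (15); add 2.
Step 4: cheapest edge leaving the tree is 2 7 (18); add 7.
Step 5: cheapest edge leaving the tree is 6 7 (5); add 6.
Step 6: cheapest edge leaving the tree is 1 7 (6); add 1.
Vertex order: 3, 5, 4, 2, 7, 6, 1. The 3rd vertex is 4.

4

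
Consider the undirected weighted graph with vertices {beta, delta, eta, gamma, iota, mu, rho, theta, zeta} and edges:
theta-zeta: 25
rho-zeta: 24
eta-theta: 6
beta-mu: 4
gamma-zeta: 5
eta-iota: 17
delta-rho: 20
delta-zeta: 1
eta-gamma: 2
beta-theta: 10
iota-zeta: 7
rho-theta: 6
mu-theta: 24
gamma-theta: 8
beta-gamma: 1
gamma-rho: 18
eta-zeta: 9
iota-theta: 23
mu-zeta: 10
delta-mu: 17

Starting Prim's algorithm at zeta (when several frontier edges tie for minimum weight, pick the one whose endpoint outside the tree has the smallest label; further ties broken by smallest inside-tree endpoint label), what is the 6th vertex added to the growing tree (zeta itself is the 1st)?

Prim's algorithm from zeta:
Step 1: cheapest edge leaving the tree is delta-zeta (1); add delta.
Step 2: cheapest edge leaving the tree is gamma-zeta (5); add gamma.
Step 3: cheapest edge leaving the tree is beta-gamma (1); add beta.
Step 4: cheapest edge leaving the tree is eta-gamma (2); add eta.
Step 5: cheapest edge leaving the tree is beta-mu (4); add mu.
Step 6: cheapest edge leaving the tree is eta-theta (6); add theta.
Step 7: cheapest edge leaving the tree is rho-theta (6); add rho.
Step 8: cheapest edge leaving the tree is iota-zeta (7); add iota.
Vertex order: zeta, delta, gamma, beta, eta, mu, theta, rho, iota. The 6th vertex is mu.

mu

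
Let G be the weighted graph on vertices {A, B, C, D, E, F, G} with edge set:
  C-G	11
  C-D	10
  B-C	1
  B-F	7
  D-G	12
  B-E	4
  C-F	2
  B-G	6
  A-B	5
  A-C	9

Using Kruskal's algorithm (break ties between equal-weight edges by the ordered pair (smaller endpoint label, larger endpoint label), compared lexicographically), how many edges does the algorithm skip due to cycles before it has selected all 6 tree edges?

Sort edges by weight, then run Kruskal:
B-C (1): add. Components now {A} {B,C} {D} {E} {F} {G}
C-F (2): add. Components now {A} {B,C,F} {D} {E} {G}
B-E (4): add. Components now {A} {B,C,E,F} {D} {G}
A-B (5): add. Components now {A,B,C,E,F} {D} {G}
B-G (6): add. Components now {A,B,C,E,F,G} {D}
B-F (7): skip — B and F already connected.
A-C (9): skip — A and C already connected.
C-D (10): add. Components now {A,B,C,D,E,F,G}
Edges rejected before the tree was complete: 2.

2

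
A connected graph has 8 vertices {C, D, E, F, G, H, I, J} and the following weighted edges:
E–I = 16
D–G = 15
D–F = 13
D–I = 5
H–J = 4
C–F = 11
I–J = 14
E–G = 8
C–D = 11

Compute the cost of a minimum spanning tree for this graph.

Prim's algorithm from F:
Step 1: frontier [C–F 11, D–F 13] → take C–F (11); add C.
Step 2: frontier [C–D 11, D–F 13] → take C–D (11); add D.
Step 3: frontier [D–I 5, D–G 15] → take D–I (5); add I.
Step 4: frontier [D–G 15, I–J 14, E–I 16] → take I–J (14); add J.
Step 5: frontier [D–G 15, E–I 16, H–J 4] → take H–J (4); add H.
Step 6: frontier [D–G 15, E–I 16] → take D–G (15); add G.
Step 7: frontier [E–G 8, E–I 16] → take E–G (8); add E.
MST edges: C–F, C–D, D–I, I–J, H–J, D–G, E–G; total weight 11+11+5+14+4+15+8 = 68.

68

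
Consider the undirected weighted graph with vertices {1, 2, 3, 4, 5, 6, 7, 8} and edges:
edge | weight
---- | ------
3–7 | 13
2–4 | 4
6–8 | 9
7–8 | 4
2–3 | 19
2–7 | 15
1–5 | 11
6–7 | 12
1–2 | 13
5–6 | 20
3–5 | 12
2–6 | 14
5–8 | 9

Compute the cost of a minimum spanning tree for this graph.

62

Prim's algorithm from 8:
Step 1: frontier [7–8 4, 5–8 9, 6–8 9] → take 7–8 (4); add 7.
Step 2: frontier [6–7 12, 3–7 13, 2–7 15, 5–8 9, 6–8 9] → take 5–8 (9); add 5.
Step 3: frontier [1–5 11, 3–5 12, 5–6 20, 6–7 12, 3–7 13, 2–7 15, 6–8 9] → take 6–8 (9); add 6.
Step 4: frontier [1–5 11, 3–5 12, 2–6 14, 3–7 13, 2–7 15] → take 1–5 (11); add 1.
Step 5: frontier [1–2 13, 3–5 12, 2–6 14, 3–7 13, 2–7 15] → take 3–5 (12); add 3.
Step 6: frontier [1–2 13, 2–3 19, 2–6 14, 2–7 15] → take 1–2 (13); add 2.
Step 7: frontier [2–4 4] → take 2–4 (4); add 4.
MST edges: 7–8, 5–8, 6–8, 1–5, 3–5, 1–2, 2–4; total weight 4+9+9+11+12+13+4 = 62.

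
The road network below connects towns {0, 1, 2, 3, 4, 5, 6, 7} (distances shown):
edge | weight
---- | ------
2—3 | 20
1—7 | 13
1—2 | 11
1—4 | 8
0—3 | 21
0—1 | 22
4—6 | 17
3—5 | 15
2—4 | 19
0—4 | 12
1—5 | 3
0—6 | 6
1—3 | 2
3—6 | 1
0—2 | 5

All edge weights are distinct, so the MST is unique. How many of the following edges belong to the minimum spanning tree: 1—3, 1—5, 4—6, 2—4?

Kruskal's algorithm — process edges by increasing weight (ties by edge label):
3—6 (1): add — endpoints in different components.
1—3 (2): add — endpoints in different components.
1—5 (3): add — endpoints in different components.
0—2 (5): add — endpoints in different components.
0—6 (6): add — endpoints in different components.
1—4 (8): add — endpoints in different components.
1—2 (11): skip — 1 and 2 already connected.
0—4 (12): skip — 0 and 4 already connected.
1—7 (13): add — endpoints in different components.
MST edge set: {3—6, 1—3, 1—5, 0—2, 0—6, 1—4, 1—7}.
Of the listed edges, {1—3, 1—5} are in the MST → 2.

2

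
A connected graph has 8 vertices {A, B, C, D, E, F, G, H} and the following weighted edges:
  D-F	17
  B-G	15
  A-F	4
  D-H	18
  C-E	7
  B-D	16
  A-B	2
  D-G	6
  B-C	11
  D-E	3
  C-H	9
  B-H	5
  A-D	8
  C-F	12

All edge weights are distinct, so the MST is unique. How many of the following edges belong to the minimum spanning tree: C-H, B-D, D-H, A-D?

1

Sort edges by weight, then run Kruskal:
A-B (2): add — endpoints in different components.
D-E (3): add — endpoints in different components.
A-F (4): add — endpoints in different components.
B-H (5): add — endpoints in different components.
D-G (6): add — endpoints in different components.
C-E (7): add — endpoints in different components.
A-D (8): add — endpoints in different components.
MST edge set: {A-B, D-E, A-F, B-H, D-G, C-E, A-D}.
Of the listed edges, {A-D} are in the MST → 1.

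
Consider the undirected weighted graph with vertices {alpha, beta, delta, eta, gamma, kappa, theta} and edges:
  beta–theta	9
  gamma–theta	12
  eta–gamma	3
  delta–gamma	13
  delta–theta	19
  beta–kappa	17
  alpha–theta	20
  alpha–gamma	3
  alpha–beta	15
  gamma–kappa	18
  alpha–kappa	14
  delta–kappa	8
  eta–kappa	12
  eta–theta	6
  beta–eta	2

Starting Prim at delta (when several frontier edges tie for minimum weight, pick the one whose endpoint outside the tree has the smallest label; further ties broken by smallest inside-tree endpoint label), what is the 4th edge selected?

eta-gamma

Grow the tree from delta using Prim:
Step 1: cheapest edge leaving the tree is delta–kappa (8); add kappa.
Step 2: cheapest edge leaving the tree is eta–kappa (12); add eta.
Step 3: cheapest edge leaving the tree is beta–eta (2); add beta.
Step 4: cheapest edge leaving the tree is eta–gamma (3); add gamma.
Step 5: cheapest edge leaving the tree is alpha–gamma (3); add alpha.
Step 6: cheapest edge leaving the tree is eta–theta (6); add theta.
The 4th edge added is eta–gamma.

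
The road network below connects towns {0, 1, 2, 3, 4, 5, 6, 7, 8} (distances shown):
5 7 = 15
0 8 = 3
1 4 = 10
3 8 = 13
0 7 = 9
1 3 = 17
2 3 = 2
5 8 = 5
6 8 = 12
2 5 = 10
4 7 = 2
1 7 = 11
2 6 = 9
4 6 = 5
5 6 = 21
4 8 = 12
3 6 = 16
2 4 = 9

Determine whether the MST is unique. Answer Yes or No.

No

Kruskal's algorithm — process edges by increasing weight (ties by edge label):
2 3 (2): add — endpoints in different components.
4 7 (2): add — endpoints in different components.
0 8 (3): add — endpoints in different components.
4 6 (5): add — endpoints in different components.
5 8 (5): add — endpoints in different components.
0 7 (9): add — endpoints in different components.
2 4 (9): add — endpoints in different components.
2 6 (9): skip — 2 and 6 already connected.
1 4 (10): add — endpoints in different components.
Non-tree edge 2 6 has weight 9, equal to the heaviest edge on its tree cycle — swapping gives another MST of the same weight. Not unique.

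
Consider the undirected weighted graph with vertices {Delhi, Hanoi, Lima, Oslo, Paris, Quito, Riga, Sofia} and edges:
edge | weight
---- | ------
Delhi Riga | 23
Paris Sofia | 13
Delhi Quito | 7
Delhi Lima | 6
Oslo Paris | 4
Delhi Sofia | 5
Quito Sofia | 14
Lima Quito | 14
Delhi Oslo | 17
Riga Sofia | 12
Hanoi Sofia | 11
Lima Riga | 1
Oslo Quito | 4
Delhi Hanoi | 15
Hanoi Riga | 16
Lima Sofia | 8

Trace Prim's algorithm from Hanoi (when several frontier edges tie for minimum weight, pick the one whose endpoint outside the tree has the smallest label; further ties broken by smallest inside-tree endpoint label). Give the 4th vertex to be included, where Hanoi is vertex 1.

Lima

Prim's algorithm from Hanoi:
Step 1: cheapest edge leaving the tree is Hanoi Sofia (11); add Sofia.
Step 2: cheapest edge leaving the tree is Delhi Sofia (5); add Delhi.
Step 3: cheapest edge leaving the tree is Delhi Lima (6); add Lima.
Step 4: cheapest edge leaving the tree is Lima Riga (1); add Riga.
Step 5: cheapest edge leaving the tree is Delhi Quito (7); add Quito.
Step 6: cheapest edge leaving the tree is Oslo Quito (4); add Oslo.
Step 7: cheapest edge leaving the tree is Oslo Paris (4); add Paris.
Vertex order: Hanoi, Sofia, Delhi, Lima, Riga, Quito, Oslo, Paris. The 4th vertex is Lima.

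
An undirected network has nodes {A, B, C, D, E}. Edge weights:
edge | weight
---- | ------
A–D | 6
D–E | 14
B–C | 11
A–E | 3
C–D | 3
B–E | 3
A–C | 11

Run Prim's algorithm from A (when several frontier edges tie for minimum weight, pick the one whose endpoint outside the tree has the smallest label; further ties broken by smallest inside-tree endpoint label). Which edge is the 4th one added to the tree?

C-D

Prim's algorithm from A:
Step 1: frontier [A–E 3, A–D 6, A–C 11] → take A–E (3); add E.
Step 2: frontier [A–D 6, A–C 11, B–E 3, D–E 14] → take B–E (3); add B.
Step 3: frontier [A–D 6, A–C 11, B–C 11, D–E 14] → take A–D (6); add D.
Step 4: frontier [A–C 11, B–C 11, C–D 3] → take C–D (3); add C.
The 4th edge added is C–D.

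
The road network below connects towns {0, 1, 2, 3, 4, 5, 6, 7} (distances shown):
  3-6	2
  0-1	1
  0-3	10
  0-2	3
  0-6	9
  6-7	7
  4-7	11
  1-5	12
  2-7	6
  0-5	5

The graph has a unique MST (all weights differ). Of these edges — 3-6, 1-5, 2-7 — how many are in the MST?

2

Sort edges by weight, then run Kruskal:
0-1 (1): add — endpoints in different components.
3-6 (2): add — endpoints in different components.
0-2 (3): add — endpoints in different components.
0-5 (5): add — endpoints in different components.
2-7 (6): add — endpoints in different components.
6-7 (7): add — endpoints in different components.
0-6 (9): skip — 0 and 6 already connected.
0-3 (10): skip — 0 and 3 already connected.
4-7 (11): add — endpoints in different components.
MST edge set: {0-1, 3-6, 0-2, 0-5, 2-7, 6-7, 4-7}.
Of the listed edges, {3-6, 2-7} are in the MST → 2.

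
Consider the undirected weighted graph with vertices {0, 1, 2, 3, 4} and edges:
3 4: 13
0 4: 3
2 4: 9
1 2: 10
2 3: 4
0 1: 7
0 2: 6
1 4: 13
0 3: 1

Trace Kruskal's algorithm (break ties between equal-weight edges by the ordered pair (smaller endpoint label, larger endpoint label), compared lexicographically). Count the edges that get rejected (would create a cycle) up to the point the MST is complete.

Sort edges by weight, then run Kruskal:
0 3 (1): add. Components now {0,3} {1} {2} {4}
0 4 (3): add. Components now {0,3,4} {1} {2}
2 3 (4): add. Components now {0,2,3,4} {1}
0 2 (6): skip — 0 and 2 already connected.
0 1 (7): add. Components now {0,1,2,3,4}
Edges rejected before the tree was complete: 1.

1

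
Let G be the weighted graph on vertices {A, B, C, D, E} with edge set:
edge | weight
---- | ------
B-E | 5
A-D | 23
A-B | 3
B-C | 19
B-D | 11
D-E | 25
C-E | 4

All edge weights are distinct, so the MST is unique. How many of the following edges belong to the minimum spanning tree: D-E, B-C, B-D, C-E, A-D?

2

Sort edges by weight, then run Kruskal:
A-B (3): add. Components now {A,B} {C} {D} {E}
C-E (4): add. Components now {A,B} {C,E} {D}
B-E (5): add. Components now {A,B,C,E} {D}
B-D (11): add. Components now {A,B,C,D,E}
MST edge set: {A-B, C-E, B-E, B-D}.
Of the listed edges, {B-D, C-E} are in the MST → 2.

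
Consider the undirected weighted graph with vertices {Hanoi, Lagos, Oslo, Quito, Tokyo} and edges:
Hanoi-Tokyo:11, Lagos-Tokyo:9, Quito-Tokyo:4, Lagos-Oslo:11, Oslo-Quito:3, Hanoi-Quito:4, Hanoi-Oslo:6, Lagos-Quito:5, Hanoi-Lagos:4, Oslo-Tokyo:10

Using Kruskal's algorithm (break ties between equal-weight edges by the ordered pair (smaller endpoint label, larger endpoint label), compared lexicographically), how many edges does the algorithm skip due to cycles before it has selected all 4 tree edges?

0

Kruskal: consider edges lightest-first.
Oslo-Quito (3): add — endpoints in different components.
Hanoi-Lagos (4): add — endpoints in different components.
Hanoi-Quito (4): add — endpoints in different components.
Quito-Tokyo (4): add — endpoints in different components.
Edges rejected before the tree was complete: 0.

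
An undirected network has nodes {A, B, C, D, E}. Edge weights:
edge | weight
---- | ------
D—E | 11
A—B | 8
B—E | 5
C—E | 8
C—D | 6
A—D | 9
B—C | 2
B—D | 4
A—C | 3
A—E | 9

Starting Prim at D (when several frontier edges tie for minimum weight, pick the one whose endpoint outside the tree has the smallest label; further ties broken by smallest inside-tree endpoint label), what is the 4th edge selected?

Prim's algorithm from D:
Step 1: cheapest edge leaving the tree is B—D (4); add B.
Step 2: cheapest edge leaving the tree is B—C (2); add C.
Step 3: cheapest edge leaving the tree is A—C (3); add A.
Step 4: cheapest edge leaving the tree is B—E (5); add E.
The 4th edge added is B—E.

B-E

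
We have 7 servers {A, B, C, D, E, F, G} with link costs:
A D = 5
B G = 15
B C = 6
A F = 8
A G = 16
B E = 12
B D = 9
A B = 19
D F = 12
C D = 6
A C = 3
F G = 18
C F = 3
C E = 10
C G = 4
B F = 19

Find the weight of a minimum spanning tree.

Prim, starting at E.
Step 1: cheapest edge leaving the tree is C E (10); add C.
Step 2: cheapest edge leaving the tree is A C (3); add A.
Step 3: cheapest edge leaving the tree is C F (3); add F.
Step 4: cheapest edge leaving the tree is C G (4); add G.
Step 5: cheapest edge leaving the tree is A D (5); add D.
Step 6: cheapest edge leaving the tree is B C (6); add B.
MST edges: C E, A C, C F, C G, A D, B C; total weight 10+3+3+4+5+6 = 31.

31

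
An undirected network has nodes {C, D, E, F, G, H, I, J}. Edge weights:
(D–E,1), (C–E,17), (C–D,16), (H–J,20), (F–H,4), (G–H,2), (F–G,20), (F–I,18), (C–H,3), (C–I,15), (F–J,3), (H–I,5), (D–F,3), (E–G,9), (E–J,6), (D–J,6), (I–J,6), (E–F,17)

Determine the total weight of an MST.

21

Prim's algorithm from J:
Step 1: cheapest edge leaving the tree is F–J (3); add F.
Step 2: cheapest edge leaving the tree is D–F (3); add D.
Step 3: cheapest edge leaving the tree is D–E (1); add E.
Step 4: cheapest edge leaving the tree is F–H (4); add H.
Step 5: cheapest edge leaving the tree is G–H (2); add G.
Step 6: cheapest edge leaving the tree is C–H (3); add C.
Step 7: cheapest edge leaving the tree is H–I (5); add I.
MST edges: F–J, D–F, D–E, F–H, G–H, C–H, H–I; total weight 3+3+1+4+2+3+5 = 21.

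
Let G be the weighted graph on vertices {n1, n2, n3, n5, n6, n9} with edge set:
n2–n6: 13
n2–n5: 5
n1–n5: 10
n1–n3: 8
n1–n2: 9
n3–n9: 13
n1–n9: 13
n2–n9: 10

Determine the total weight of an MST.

45

Kruskal: consider edges lightest-first.
n2–n5 (5): add. Components now {n9} {n2,n5} {n6} {n3} {n1}
n1–n3 (8): add. Components now {n9} {n2,n5} {n6} {n1,n3}
n1–n2 (9): add. Components now {n9} {n1,n2,n3,n5} {n6}
n1–n5 (10): skip — n5 and n1 already connected.
n2–n9 (10): add. Components now {n1,n2,n3,n5,n9} {n6}
n1–n9 (13): skip — n9 and n1 already connected.
n2–n6 (13): add. Components now {n1,n2,n3,n5,n6,n9}
MST edges: n2–n5, n1–n3, n1–n2, n2–n9, n2–n6; total weight 5+8+9+10+13 = 45.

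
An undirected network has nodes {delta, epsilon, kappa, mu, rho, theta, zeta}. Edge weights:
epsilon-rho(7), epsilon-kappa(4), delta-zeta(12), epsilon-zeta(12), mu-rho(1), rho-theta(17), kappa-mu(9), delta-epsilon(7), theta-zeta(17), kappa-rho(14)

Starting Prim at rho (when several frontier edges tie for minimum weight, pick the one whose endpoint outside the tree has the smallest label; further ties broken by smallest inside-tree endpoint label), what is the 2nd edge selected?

epsilon-rho

Prim's algorithm from rho:
Step 1: frontier [mu-rho 1, epsilon-rho 7, kappa-rho 14, rho-theta 17] → take mu-rho (1); add mu.
Step 2: frontier [kappa-mu 9, epsilon-rho 7, kappa-rho 14, rho-theta 17] → take epsilon-rho (7); add epsilon.
Step 3: frontier [epsilon-kappa 4, delta-epsilon 7, epsilon-zeta 12, kappa-mu 9, kappa-rho 14, rho-theta 17] → take epsilon-kappa (4); add kappa.
Step 4: frontier [delta-epsilon 7, epsilon-zeta 12, rho-theta 17] → take delta-epsilon (7); add delta.
Step 5: frontier [delta-zeta 12, epsilon-zeta 12, rho-theta 17] → take delta-zeta (12); add zeta.
Step 6: frontier [rho-theta 17, theta-zeta 17] → take rho-theta (17); add theta.
The 2nd edge added is epsilon-rho.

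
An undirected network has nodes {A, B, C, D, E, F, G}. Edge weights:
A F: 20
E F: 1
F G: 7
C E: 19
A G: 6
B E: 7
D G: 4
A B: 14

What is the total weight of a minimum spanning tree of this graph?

Sort edges by weight, then run Kruskal:
E F (1): add — endpoints in different components.
D G (4): add — endpoints in different components.
A G (6): add — endpoints in different components.
B E (7): add — endpoints in different components.
F G (7): add — endpoints in different components.
A B (14): skip — A and B already connected.
C E (19): add — endpoints in different components.
MST edges: E F, D G, A G, B E, F G, C E; total weight 1+4+6+7+7+19 = 44.

44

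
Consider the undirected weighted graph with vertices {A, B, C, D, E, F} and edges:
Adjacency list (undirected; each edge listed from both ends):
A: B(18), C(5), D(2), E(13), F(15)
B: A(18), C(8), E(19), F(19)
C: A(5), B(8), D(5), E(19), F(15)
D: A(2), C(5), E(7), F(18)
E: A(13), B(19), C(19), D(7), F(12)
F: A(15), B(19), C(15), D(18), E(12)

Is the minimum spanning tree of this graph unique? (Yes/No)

Kruskal: consider edges lightest-first.
A—D (2): add — endpoints in different components.
A—C (5): add — endpoints in different components.
C—D (5): skip — C and D already connected.
D—E (7): add — endpoints in different components.
B—C (8): add — endpoints in different components.
E—F (12): add — endpoints in different components.
Non-tree edge C—D has weight 5, equal to the heaviest edge on its tree cycle — swapping gives another MST of the same weight. Not unique.

No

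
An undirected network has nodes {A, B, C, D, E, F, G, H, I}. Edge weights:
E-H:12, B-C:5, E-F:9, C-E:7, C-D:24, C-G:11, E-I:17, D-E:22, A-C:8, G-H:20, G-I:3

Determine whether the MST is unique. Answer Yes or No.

Yes

Kruskal: consider edges lightest-first.
G-I (3): add — endpoints in different components.
B-C (5): add — endpoints in different components.
C-E (7): add — endpoints in different components.
A-C (8): add — endpoints in different components.
E-F (9): add — endpoints in different components.
C-G (11): add — endpoints in different components.
E-H (12): add — endpoints in different components.
E-I (17): skip — E and I already connected.
G-H (20): skip — G and H already connected.
D-E (22): add — endpoints in different components.
Every non-tree edge has weight strictly greater than the heaviest edge on the tree path between its endpoints, so the MST is unique.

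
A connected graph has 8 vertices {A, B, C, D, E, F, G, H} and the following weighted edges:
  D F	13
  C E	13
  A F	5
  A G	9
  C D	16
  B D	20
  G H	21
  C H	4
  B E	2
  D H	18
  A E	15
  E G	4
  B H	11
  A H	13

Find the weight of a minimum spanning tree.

48

Prim, starting at H.
Step 1: cheapest edge leaving the tree is C H (4); add C.
Step 2: cheapest edge leaving the tree is B H (11); add B.
Step 3: cheapest edge leaving the tree is B E (2); add E.
Step 4: cheapest edge leaving the tree is E G (4); add G.
Step 5: cheapest edge leaving the tree is A G (9); add A.
Step 6: cheapest edge leaving the tree is A F (5); add F.
Step 7: cheapest edge leaving the tree is D F (13); add D.
MST edges: C H, B H, B E, E G, A G, A F, D F; total weight 4+11+2+4+9+5+13 = 48.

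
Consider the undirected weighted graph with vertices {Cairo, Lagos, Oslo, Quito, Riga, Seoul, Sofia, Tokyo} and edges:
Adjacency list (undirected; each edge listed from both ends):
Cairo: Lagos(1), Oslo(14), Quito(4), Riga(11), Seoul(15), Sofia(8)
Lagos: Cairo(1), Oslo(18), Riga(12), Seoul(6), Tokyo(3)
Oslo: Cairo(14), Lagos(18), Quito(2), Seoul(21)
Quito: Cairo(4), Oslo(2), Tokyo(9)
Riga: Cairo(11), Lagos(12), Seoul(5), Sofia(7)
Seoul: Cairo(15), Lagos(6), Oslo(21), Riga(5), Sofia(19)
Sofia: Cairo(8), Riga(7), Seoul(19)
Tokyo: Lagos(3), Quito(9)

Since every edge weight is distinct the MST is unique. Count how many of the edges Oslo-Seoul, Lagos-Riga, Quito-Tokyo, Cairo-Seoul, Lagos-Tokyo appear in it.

Kruskal: consider edges lightest-first.
Cairo-Lagos (1): add — endpoints in different components.
Oslo-Quito (2): add — endpoints in different components.
Lagos-Tokyo (3): add — endpoints in different components.
Cairo-Quito (4): add — endpoints in different components.
Riga-Seoul (5): add — endpoints in different components.
Lagos-Seoul (6): add — endpoints in different components.
Riga-Sofia (7): add — endpoints in different components.
MST edge set: {Cairo-Lagos, Oslo-Quito, Lagos-Tokyo, Cairo-Quito, Riga-Seoul, Lagos-Seoul, Riga-Sofia}.
Of the listed edges, {Lagos-Tokyo} are in the MST → 1.

1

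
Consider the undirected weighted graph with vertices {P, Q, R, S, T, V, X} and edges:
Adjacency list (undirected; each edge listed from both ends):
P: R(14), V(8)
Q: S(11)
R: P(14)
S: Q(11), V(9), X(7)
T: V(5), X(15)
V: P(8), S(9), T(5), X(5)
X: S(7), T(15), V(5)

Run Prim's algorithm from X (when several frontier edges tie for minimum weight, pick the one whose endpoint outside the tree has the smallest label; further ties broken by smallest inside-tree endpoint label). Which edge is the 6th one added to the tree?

Prim, starting at X.
Step 1: frontier [V—X 5, S—X 7, T—X 15] → take V—X (5); add V.
Step 2: frontier [T—V 5, P—V 8, S—V 9, S—X 7, T—X 15] → take T—V (5); add T.
Step 3: frontier [P—V 8, S—V 9, S—X 7] → take S—X (7); add S.
Step 4: frontier [Q—S 11, P—V 8] → take P—V (8); add P.
Step 5: frontier [P—R 14, Q—S 11] → take Q—S (11); add Q.
Step 6: frontier [P—R 14] → take P—R (14); add R.
The 6th edge added is P—R.

P-R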